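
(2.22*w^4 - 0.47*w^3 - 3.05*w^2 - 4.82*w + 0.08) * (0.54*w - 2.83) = 1.1988*w^5 - 6.5364*w^4 - 0.3169*w^3 + 6.0287*w^2 + 13.6838*w - 0.2264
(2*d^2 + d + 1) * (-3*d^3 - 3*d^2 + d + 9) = -6*d^5 - 9*d^4 - 4*d^3 + 16*d^2 + 10*d + 9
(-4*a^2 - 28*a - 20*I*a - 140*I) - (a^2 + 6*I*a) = -5*a^2 - 28*a - 26*I*a - 140*I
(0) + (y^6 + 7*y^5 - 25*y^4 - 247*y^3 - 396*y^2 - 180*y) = y^6 + 7*y^5 - 25*y^4 - 247*y^3 - 396*y^2 - 180*y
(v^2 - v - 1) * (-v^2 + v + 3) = -v^4 + 2*v^3 + 3*v^2 - 4*v - 3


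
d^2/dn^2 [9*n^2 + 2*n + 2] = 18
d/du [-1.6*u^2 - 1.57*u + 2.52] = -3.2*u - 1.57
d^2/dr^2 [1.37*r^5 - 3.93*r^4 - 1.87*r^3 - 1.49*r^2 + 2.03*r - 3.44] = 27.4*r^3 - 47.16*r^2 - 11.22*r - 2.98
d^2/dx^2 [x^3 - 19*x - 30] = 6*x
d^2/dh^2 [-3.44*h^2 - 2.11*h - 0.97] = -6.88000000000000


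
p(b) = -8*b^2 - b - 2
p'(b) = -16*b - 1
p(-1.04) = -9.61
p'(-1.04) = 15.64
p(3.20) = -87.12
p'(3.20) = -52.20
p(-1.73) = -24.21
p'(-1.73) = 26.68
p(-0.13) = -2.01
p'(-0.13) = 1.08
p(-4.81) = -182.28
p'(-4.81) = 75.96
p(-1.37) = -15.65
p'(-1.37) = 20.92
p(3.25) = -89.75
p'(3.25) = -53.00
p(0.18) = -2.44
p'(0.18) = -3.88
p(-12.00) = -1142.00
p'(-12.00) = 191.00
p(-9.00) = -641.00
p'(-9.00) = 143.00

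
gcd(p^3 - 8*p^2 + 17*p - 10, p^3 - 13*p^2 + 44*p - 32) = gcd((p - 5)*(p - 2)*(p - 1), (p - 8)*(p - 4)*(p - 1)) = p - 1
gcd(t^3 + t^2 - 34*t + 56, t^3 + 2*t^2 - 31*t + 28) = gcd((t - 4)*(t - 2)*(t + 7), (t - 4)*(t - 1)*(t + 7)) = t^2 + 3*t - 28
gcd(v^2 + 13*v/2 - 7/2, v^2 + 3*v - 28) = v + 7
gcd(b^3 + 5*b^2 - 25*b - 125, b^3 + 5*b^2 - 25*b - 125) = b^3 + 5*b^2 - 25*b - 125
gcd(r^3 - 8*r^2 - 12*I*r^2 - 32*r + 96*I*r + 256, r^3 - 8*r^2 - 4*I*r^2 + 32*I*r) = r^2 + r*(-8 - 4*I) + 32*I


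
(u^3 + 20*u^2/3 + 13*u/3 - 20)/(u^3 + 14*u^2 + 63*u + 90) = (u - 4/3)/(u + 6)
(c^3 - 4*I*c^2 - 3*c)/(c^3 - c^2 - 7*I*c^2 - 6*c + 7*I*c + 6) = c*(c - 3*I)/(c^2 - c*(1 + 6*I) + 6*I)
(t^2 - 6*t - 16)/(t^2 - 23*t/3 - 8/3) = 3*(t + 2)/(3*t + 1)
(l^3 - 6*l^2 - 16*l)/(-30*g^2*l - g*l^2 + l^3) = (-l^2 + 6*l + 16)/(30*g^2 + g*l - l^2)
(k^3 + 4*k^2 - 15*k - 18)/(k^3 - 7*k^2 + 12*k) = (k^2 + 7*k + 6)/(k*(k - 4))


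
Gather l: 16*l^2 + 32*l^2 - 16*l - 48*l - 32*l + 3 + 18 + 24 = 48*l^2 - 96*l + 45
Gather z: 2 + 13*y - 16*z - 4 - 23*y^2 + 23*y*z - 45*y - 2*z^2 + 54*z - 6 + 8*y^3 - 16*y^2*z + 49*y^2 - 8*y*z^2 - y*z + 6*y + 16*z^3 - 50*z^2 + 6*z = 8*y^3 + 26*y^2 - 26*y + 16*z^3 + z^2*(-8*y - 52) + z*(-16*y^2 + 22*y + 44) - 8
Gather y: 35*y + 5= 35*y + 5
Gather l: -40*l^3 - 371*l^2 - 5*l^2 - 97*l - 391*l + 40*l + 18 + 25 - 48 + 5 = -40*l^3 - 376*l^2 - 448*l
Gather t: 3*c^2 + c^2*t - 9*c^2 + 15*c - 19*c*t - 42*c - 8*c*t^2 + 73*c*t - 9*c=-6*c^2 - 8*c*t^2 - 36*c + t*(c^2 + 54*c)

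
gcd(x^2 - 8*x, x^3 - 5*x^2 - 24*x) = x^2 - 8*x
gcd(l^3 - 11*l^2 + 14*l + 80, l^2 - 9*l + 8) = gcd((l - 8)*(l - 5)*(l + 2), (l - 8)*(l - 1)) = l - 8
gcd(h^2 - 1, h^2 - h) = h - 1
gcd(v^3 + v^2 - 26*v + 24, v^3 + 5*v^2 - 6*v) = v^2 + 5*v - 6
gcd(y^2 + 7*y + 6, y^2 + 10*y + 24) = y + 6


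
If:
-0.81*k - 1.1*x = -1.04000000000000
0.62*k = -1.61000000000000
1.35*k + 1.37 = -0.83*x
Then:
No Solution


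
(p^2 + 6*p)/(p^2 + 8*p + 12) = p/(p + 2)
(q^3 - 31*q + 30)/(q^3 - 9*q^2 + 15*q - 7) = (q^2 + q - 30)/(q^2 - 8*q + 7)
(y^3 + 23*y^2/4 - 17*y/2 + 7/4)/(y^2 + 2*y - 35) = (4*y^2 - 5*y + 1)/(4*(y - 5))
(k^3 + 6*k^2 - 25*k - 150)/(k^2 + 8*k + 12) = (k^2 - 25)/(k + 2)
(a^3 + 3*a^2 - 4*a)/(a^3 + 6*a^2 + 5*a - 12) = a/(a + 3)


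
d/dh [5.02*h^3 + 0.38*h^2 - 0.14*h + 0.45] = 15.06*h^2 + 0.76*h - 0.14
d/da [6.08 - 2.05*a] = -2.05000000000000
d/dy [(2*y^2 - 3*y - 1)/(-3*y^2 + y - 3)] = (-7*y^2 - 18*y + 10)/(9*y^4 - 6*y^3 + 19*y^2 - 6*y + 9)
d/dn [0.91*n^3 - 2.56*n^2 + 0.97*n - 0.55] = 2.73*n^2 - 5.12*n + 0.97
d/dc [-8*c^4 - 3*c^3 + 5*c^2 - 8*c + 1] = -32*c^3 - 9*c^2 + 10*c - 8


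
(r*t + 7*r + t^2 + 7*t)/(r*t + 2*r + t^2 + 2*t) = (t + 7)/(t + 2)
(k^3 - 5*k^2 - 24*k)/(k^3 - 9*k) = (k - 8)/(k - 3)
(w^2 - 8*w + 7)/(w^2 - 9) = (w^2 - 8*w + 7)/(w^2 - 9)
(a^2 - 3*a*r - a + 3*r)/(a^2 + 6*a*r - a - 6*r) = (a - 3*r)/(a + 6*r)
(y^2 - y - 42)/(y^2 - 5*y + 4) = (y^2 - y - 42)/(y^2 - 5*y + 4)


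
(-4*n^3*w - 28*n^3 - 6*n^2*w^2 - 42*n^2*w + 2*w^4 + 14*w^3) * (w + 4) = -4*n^3*w^2 - 44*n^3*w - 112*n^3 - 6*n^2*w^3 - 66*n^2*w^2 - 168*n^2*w + 2*w^5 + 22*w^4 + 56*w^3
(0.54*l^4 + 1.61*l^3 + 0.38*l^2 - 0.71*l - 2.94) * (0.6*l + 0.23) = 0.324*l^5 + 1.0902*l^4 + 0.5983*l^3 - 0.3386*l^2 - 1.9273*l - 0.6762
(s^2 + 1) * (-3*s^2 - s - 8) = -3*s^4 - s^3 - 11*s^2 - s - 8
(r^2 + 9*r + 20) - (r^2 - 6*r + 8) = 15*r + 12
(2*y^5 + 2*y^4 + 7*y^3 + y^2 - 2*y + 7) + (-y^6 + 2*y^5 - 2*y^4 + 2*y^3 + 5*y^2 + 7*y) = -y^6 + 4*y^5 + 9*y^3 + 6*y^2 + 5*y + 7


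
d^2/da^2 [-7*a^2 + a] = -14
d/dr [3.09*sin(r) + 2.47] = 3.09*cos(r)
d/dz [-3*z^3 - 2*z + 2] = -9*z^2 - 2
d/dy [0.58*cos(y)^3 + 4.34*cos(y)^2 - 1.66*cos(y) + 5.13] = (-1.74*cos(y)^2 - 8.68*cos(y) + 1.66)*sin(y)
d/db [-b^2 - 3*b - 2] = -2*b - 3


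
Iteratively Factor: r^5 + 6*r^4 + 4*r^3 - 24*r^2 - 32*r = (r - 2)*(r^4 + 8*r^3 + 20*r^2 + 16*r) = (r - 2)*(r + 2)*(r^3 + 6*r^2 + 8*r) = r*(r - 2)*(r + 2)*(r^2 + 6*r + 8) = r*(r - 2)*(r + 2)*(r + 4)*(r + 2)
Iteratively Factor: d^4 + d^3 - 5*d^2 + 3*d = (d + 3)*(d^3 - 2*d^2 + d) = (d - 1)*(d + 3)*(d^2 - d) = (d - 1)^2*(d + 3)*(d)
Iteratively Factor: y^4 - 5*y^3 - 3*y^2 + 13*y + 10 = (y + 1)*(y^3 - 6*y^2 + 3*y + 10) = (y + 1)^2*(y^2 - 7*y + 10) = (y - 5)*(y + 1)^2*(y - 2)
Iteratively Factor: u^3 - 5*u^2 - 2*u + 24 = (u - 4)*(u^2 - u - 6) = (u - 4)*(u + 2)*(u - 3)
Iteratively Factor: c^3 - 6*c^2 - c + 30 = (c - 3)*(c^2 - 3*c - 10) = (c - 5)*(c - 3)*(c + 2)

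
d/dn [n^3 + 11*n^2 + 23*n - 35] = 3*n^2 + 22*n + 23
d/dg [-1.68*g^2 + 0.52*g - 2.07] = 0.52 - 3.36*g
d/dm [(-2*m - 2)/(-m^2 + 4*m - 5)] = 2*(m^2 - 4*m - 2*(m - 2)*(m + 1) + 5)/(m^2 - 4*m + 5)^2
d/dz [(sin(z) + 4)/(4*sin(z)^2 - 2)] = (-16*sin(z) + cos(2*z) - 2)*cos(z)/(2*cos(2*z)^2)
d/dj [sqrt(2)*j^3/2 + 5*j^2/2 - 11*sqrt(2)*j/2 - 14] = 3*sqrt(2)*j^2/2 + 5*j - 11*sqrt(2)/2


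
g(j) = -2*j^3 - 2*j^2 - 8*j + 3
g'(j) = -6*j^2 - 4*j - 8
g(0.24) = 0.94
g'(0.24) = -9.31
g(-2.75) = 51.47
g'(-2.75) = -42.38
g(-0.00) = 3.00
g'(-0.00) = -8.00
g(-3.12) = 69.23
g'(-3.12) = -53.93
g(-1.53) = 17.72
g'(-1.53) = -15.93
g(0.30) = 0.37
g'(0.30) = -9.74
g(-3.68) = 105.03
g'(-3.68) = -74.53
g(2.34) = -52.30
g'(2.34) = -50.21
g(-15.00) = 6423.00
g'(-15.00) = -1298.00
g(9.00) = -1689.00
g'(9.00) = -530.00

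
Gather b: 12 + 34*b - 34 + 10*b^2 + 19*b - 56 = 10*b^2 + 53*b - 78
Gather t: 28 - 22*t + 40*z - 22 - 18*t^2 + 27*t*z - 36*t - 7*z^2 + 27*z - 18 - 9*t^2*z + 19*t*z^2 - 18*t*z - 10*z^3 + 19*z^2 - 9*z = t^2*(-9*z - 18) + t*(19*z^2 + 9*z - 58) - 10*z^3 + 12*z^2 + 58*z - 12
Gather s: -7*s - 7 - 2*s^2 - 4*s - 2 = -2*s^2 - 11*s - 9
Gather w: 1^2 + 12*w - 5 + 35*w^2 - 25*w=35*w^2 - 13*w - 4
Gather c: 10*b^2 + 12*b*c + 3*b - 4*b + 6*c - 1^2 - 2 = 10*b^2 - b + c*(12*b + 6) - 3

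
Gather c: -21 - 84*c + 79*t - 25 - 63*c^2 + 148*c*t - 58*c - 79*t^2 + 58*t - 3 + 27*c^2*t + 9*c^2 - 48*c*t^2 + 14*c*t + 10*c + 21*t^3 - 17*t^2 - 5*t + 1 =c^2*(27*t - 54) + c*(-48*t^2 + 162*t - 132) + 21*t^3 - 96*t^2 + 132*t - 48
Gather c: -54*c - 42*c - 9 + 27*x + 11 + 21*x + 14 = -96*c + 48*x + 16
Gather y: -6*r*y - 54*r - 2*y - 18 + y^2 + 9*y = -54*r + y^2 + y*(7 - 6*r) - 18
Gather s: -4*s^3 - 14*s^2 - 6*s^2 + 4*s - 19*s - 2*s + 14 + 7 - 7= -4*s^3 - 20*s^2 - 17*s + 14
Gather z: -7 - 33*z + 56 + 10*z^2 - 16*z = 10*z^2 - 49*z + 49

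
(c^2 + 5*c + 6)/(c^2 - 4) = (c + 3)/(c - 2)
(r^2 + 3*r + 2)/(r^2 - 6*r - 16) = (r + 1)/(r - 8)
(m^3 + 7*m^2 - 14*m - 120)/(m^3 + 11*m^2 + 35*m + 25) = (m^2 + 2*m - 24)/(m^2 + 6*m + 5)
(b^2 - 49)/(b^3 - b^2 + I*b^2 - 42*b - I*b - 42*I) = (b + 7)/(b^2 + b*(6 + I) + 6*I)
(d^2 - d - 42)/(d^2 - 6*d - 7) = (d + 6)/(d + 1)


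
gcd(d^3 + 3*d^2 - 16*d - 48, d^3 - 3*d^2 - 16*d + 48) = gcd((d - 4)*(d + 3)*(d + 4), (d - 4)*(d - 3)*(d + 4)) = d^2 - 16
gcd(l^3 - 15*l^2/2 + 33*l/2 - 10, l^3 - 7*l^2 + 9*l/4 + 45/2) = l - 5/2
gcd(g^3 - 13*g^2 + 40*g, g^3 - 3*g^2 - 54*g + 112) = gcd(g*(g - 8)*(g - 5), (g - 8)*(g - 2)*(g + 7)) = g - 8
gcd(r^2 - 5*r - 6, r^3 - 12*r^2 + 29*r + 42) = r^2 - 5*r - 6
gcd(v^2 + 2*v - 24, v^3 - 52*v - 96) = v + 6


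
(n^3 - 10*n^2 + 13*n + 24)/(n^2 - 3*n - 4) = (n^2 - 11*n + 24)/(n - 4)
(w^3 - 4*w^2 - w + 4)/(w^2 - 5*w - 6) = (w^2 - 5*w + 4)/(w - 6)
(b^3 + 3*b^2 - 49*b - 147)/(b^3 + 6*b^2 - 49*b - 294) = (b + 3)/(b + 6)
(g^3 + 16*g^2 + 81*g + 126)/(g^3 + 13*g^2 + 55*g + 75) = (g^2 + 13*g + 42)/(g^2 + 10*g + 25)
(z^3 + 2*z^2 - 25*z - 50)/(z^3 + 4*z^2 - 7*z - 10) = (z^2 - 3*z - 10)/(z^2 - z - 2)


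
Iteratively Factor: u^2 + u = (u)*(u + 1)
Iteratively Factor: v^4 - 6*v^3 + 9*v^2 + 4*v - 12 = (v - 3)*(v^3 - 3*v^2 + 4) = (v - 3)*(v + 1)*(v^2 - 4*v + 4) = (v - 3)*(v - 2)*(v + 1)*(v - 2)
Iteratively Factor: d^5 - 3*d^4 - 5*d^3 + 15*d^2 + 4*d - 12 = (d - 2)*(d^4 - d^3 - 7*d^2 + d + 6) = (d - 3)*(d - 2)*(d^3 + 2*d^2 - d - 2) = (d - 3)*(d - 2)*(d - 1)*(d^2 + 3*d + 2) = (d - 3)*(d - 2)*(d - 1)*(d + 1)*(d + 2)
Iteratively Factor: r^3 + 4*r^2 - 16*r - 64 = (r + 4)*(r^2 - 16) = (r + 4)^2*(r - 4)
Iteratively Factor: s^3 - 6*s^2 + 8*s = (s - 4)*(s^2 - 2*s) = s*(s - 4)*(s - 2)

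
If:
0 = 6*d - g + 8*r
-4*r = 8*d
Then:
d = -r/2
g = 5*r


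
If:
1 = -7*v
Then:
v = -1/7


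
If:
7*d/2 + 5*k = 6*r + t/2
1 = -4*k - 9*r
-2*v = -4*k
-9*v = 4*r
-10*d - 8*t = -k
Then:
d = -7/33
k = 2/73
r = -9/73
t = 647/2409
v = 4/73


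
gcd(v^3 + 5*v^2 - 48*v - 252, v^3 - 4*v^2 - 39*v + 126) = v^2 - v - 42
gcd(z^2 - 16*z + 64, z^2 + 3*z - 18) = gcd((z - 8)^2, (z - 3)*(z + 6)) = 1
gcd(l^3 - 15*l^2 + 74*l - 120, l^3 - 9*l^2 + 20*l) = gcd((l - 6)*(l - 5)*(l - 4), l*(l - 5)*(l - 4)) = l^2 - 9*l + 20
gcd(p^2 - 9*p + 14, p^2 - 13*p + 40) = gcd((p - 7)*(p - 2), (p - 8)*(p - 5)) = 1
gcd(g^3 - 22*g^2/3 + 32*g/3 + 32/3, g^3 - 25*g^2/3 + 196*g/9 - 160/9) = g - 4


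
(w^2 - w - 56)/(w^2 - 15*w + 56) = (w + 7)/(w - 7)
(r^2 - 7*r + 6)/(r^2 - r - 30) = (r - 1)/(r + 5)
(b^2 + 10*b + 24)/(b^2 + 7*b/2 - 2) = 2*(b + 6)/(2*b - 1)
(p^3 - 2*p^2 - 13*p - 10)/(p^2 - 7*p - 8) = (p^2 - 3*p - 10)/(p - 8)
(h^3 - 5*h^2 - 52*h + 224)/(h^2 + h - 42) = (h^2 - 12*h + 32)/(h - 6)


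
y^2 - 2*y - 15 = (y - 5)*(y + 3)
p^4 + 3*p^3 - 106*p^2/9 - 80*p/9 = p*(p - 8/3)*(p + 2/3)*(p + 5)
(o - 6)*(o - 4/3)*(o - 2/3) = o^3 - 8*o^2 + 116*o/9 - 16/3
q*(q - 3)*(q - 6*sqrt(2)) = q^3 - 6*sqrt(2)*q^2 - 3*q^2 + 18*sqrt(2)*q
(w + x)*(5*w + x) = 5*w^2 + 6*w*x + x^2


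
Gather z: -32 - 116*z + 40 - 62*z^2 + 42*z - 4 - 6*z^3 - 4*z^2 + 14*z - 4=-6*z^3 - 66*z^2 - 60*z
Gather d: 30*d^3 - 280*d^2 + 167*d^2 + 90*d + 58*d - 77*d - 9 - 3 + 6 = 30*d^3 - 113*d^2 + 71*d - 6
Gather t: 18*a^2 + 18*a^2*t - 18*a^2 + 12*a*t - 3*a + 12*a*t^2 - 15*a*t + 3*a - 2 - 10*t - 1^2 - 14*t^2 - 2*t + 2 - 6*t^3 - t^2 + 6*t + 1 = -6*t^3 + t^2*(12*a - 15) + t*(18*a^2 - 3*a - 6)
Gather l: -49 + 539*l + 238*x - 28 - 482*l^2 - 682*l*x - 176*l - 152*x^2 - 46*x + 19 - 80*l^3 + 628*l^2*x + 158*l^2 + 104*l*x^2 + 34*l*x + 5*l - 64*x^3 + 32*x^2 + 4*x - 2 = -80*l^3 + l^2*(628*x - 324) + l*(104*x^2 - 648*x + 368) - 64*x^3 - 120*x^2 + 196*x - 60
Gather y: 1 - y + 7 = 8 - y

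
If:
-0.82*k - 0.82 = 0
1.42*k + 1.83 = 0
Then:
No Solution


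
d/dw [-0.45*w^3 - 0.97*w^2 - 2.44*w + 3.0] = -1.35*w^2 - 1.94*w - 2.44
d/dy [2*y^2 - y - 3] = 4*y - 1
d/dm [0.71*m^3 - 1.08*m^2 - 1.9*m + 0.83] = 2.13*m^2 - 2.16*m - 1.9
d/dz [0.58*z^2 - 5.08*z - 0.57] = 1.16*z - 5.08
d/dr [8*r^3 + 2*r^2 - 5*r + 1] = 24*r^2 + 4*r - 5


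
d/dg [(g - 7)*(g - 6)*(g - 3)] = 3*g^2 - 32*g + 81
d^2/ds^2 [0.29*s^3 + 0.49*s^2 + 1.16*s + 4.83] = 1.74*s + 0.98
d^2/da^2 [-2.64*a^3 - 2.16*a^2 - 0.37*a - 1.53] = -15.84*a - 4.32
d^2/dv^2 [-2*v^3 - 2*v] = -12*v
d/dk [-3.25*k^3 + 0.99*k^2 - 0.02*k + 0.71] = -9.75*k^2 + 1.98*k - 0.02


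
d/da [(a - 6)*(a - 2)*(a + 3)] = 3*a^2 - 10*a - 12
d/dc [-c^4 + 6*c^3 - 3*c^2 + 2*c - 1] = -4*c^3 + 18*c^2 - 6*c + 2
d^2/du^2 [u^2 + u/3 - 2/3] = 2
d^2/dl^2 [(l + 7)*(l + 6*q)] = 2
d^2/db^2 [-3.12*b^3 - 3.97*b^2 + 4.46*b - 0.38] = -18.72*b - 7.94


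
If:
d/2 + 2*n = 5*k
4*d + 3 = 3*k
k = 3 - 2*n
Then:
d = -2/5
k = 7/15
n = 19/15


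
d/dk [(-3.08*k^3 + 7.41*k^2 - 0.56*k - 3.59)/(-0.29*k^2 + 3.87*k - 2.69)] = (0.8932*k^4 - 23.8392*k^3 + 53.3699*k^2 - 41.948*k + 15.3997)/(0.0841*k^4 - 2.2446*k^3 + 16.5371*k^2 - 20.8206*k + 7.2361)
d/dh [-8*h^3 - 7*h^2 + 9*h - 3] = -24*h^2 - 14*h + 9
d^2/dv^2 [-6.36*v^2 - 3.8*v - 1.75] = -12.7200000000000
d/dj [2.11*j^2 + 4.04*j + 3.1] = 4.22*j + 4.04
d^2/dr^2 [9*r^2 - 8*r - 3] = 18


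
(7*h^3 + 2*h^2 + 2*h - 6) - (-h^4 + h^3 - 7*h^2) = h^4 + 6*h^3 + 9*h^2 + 2*h - 6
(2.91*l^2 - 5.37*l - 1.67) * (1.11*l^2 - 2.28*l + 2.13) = 3.2301*l^4 - 12.5955*l^3 + 16.5882*l^2 - 7.6305*l - 3.5571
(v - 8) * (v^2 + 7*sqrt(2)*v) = v^3 - 8*v^2 + 7*sqrt(2)*v^2 - 56*sqrt(2)*v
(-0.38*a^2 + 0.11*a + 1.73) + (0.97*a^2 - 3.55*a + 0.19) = 0.59*a^2 - 3.44*a + 1.92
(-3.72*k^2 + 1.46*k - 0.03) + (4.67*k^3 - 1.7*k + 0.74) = 4.67*k^3 - 3.72*k^2 - 0.24*k + 0.71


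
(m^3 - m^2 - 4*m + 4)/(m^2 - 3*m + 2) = m + 2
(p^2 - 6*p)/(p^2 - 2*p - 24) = p/(p + 4)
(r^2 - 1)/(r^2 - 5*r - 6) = (r - 1)/(r - 6)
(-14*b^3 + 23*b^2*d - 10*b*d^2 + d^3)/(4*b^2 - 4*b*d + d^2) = (-7*b^2 + 8*b*d - d^2)/(2*b - d)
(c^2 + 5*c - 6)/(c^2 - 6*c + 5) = (c + 6)/(c - 5)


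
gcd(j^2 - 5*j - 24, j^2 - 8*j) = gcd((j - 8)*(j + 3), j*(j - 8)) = j - 8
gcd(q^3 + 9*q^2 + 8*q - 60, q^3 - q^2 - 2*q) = q - 2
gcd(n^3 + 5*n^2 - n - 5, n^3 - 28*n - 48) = 1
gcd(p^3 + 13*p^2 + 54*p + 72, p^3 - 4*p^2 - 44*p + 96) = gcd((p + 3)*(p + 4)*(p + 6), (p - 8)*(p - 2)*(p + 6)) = p + 6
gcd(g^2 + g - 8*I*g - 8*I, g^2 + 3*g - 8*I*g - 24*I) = g - 8*I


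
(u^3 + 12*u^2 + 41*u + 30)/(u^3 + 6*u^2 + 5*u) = (u + 6)/u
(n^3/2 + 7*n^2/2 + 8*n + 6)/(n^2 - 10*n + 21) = (n^3 + 7*n^2 + 16*n + 12)/(2*(n^2 - 10*n + 21))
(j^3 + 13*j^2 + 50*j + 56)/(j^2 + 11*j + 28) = j + 2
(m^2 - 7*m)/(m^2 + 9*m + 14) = m*(m - 7)/(m^2 + 9*m + 14)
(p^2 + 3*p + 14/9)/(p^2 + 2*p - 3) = (p^2 + 3*p + 14/9)/(p^2 + 2*p - 3)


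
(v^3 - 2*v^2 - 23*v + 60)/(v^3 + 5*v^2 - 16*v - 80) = (v - 3)/(v + 4)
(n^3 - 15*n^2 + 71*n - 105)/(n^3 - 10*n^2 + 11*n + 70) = (n - 3)/(n + 2)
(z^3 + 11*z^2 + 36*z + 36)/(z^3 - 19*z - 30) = (z + 6)/(z - 5)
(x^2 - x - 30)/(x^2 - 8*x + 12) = (x + 5)/(x - 2)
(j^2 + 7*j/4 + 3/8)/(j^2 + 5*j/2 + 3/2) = (j + 1/4)/(j + 1)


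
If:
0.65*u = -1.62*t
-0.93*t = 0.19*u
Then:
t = 0.00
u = 0.00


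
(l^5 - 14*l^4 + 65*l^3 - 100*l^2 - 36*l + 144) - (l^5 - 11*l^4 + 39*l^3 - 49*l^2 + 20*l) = -3*l^4 + 26*l^3 - 51*l^2 - 56*l + 144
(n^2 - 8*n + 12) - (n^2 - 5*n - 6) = 18 - 3*n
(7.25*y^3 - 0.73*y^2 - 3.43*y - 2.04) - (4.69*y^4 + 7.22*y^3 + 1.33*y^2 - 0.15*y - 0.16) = -4.69*y^4 + 0.0300000000000002*y^3 - 2.06*y^2 - 3.28*y - 1.88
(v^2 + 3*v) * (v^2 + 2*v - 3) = v^4 + 5*v^3 + 3*v^2 - 9*v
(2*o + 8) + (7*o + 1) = 9*o + 9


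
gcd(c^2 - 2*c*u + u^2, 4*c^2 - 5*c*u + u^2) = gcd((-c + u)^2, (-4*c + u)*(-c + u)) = -c + u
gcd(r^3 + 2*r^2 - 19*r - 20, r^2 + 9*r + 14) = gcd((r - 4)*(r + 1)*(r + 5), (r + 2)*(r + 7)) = 1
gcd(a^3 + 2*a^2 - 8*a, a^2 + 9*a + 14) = 1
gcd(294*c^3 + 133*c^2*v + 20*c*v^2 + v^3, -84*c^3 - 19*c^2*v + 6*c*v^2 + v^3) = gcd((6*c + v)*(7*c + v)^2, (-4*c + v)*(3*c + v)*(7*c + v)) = 7*c + v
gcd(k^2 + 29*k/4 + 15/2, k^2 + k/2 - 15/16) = k + 5/4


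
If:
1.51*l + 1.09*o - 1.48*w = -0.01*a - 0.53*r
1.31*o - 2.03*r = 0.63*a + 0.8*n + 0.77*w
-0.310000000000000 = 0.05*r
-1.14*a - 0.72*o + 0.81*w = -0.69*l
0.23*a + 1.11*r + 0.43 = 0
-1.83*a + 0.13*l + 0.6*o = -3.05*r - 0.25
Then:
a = 28.05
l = 31.12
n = 67.11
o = 109.92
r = -6.20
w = 110.67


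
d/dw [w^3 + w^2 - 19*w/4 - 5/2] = 3*w^2 + 2*w - 19/4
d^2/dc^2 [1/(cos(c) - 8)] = (sin(c)^2 - 8*cos(c) + 1)/(cos(c) - 8)^3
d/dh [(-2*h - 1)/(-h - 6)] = 11/(h + 6)^2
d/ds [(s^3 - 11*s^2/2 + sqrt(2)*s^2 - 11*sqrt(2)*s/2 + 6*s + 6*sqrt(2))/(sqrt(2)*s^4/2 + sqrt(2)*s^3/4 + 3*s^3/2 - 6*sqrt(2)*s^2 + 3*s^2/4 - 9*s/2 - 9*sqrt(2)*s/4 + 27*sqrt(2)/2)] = 2*(-sqrt(2)*s^4 - 4*s^3 + 8*sqrt(2)*s^3 - 4*sqrt(2)*s^2 + 38*s^2 - 12*sqrt(2)*s + 32*s - 108 + 96*sqrt(2))/(2*s^6 + 8*s^5 + 6*sqrt(2)*s^5 - 19*s^4 + 24*sqrt(2)*s^4 - 108*s^3 - 30*sqrt(2)*s^3 - 216*sqrt(2)*s^2 + 54*s^2 - 216*sqrt(2)*s + 648*s + 648)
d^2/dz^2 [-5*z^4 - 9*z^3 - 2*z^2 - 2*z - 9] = -60*z^2 - 54*z - 4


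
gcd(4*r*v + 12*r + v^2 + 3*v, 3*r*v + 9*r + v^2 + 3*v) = v + 3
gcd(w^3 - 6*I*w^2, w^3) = w^2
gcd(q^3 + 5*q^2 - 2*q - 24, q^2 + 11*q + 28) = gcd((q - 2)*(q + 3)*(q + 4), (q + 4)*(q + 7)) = q + 4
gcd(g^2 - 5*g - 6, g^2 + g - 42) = g - 6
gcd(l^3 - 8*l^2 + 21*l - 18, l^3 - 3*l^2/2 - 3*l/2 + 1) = l - 2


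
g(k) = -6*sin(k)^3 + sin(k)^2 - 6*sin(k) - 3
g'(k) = -18*sin(k)^2*cos(k) + 2*sin(k)*cos(k) - 6*cos(k)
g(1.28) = -13.11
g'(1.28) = -5.91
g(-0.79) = 3.92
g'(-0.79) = -11.62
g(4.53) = 9.57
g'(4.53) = 4.60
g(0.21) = -4.26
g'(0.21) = -6.23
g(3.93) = 3.90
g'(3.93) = 11.61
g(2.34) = -9.02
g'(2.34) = 9.64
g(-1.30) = 9.08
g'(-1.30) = -6.59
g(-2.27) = 4.87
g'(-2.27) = 11.63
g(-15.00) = 2.97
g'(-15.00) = 11.33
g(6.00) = -1.11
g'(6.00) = -7.65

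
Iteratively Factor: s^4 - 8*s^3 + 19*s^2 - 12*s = (s - 3)*(s^3 - 5*s^2 + 4*s) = (s - 4)*(s - 3)*(s^2 - s) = s*(s - 4)*(s - 3)*(s - 1)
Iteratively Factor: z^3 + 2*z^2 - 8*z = (z + 4)*(z^2 - 2*z) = (z - 2)*(z + 4)*(z)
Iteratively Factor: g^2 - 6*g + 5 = (g - 1)*(g - 5)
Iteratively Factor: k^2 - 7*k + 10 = (k - 5)*(k - 2)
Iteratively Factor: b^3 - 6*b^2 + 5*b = (b - 5)*(b^2 - b) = b*(b - 5)*(b - 1)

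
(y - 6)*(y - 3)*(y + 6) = y^3 - 3*y^2 - 36*y + 108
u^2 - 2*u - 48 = (u - 8)*(u + 6)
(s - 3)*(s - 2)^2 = s^3 - 7*s^2 + 16*s - 12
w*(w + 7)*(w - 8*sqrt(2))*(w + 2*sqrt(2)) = w^4 - 6*sqrt(2)*w^3 + 7*w^3 - 42*sqrt(2)*w^2 - 32*w^2 - 224*w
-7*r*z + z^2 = z*(-7*r + z)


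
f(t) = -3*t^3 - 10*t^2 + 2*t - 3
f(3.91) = -327.39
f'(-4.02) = -63.04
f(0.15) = -2.94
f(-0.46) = -5.74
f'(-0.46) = 9.30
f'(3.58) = -184.95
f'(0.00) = 2.00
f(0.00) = -3.00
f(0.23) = -3.11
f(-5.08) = 122.07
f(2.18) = -77.24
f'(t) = -9*t^2 - 20*t + 2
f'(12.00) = -1534.00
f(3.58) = -261.65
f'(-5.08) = -128.66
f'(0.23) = -3.08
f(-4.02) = 22.25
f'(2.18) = -84.37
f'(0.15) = -1.20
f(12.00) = -6603.00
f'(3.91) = -213.79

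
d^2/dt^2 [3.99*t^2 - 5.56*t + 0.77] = 7.98000000000000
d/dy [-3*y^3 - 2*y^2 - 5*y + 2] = -9*y^2 - 4*y - 5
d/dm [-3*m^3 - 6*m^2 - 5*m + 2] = -9*m^2 - 12*m - 5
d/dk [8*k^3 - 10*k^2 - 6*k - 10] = 24*k^2 - 20*k - 6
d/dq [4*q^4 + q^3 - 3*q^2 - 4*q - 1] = 16*q^3 + 3*q^2 - 6*q - 4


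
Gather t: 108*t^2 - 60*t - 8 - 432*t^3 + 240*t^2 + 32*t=-432*t^3 + 348*t^2 - 28*t - 8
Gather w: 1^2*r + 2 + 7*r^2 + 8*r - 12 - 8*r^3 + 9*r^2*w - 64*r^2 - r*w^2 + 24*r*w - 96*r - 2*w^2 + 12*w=-8*r^3 - 57*r^2 - 87*r + w^2*(-r - 2) + w*(9*r^2 + 24*r + 12) - 10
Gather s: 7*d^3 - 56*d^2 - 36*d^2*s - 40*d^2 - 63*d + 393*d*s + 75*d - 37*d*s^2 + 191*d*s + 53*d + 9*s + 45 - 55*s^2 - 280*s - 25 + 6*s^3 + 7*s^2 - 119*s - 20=7*d^3 - 96*d^2 + 65*d + 6*s^3 + s^2*(-37*d - 48) + s*(-36*d^2 + 584*d - 390)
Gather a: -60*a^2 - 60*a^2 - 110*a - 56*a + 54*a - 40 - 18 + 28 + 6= -120*a^2 - 112*a - 24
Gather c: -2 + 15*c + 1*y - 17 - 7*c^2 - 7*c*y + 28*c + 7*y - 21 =-7*c^2 + c*(43 - 7*y) + 8*y - 40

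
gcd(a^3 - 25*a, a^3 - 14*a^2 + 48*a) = a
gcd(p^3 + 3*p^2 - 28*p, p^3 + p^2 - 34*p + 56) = p^2 + 3*p - 28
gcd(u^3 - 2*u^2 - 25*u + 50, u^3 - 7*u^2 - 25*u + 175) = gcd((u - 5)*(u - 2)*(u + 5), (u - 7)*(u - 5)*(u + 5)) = u^2 - 25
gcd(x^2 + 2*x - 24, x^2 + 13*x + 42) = x + 6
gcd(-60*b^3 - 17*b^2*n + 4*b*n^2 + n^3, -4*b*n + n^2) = 4*b - n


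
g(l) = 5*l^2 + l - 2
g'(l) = 10*l + 1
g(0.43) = -0.65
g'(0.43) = 5.30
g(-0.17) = -2.03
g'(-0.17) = -0.70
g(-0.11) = -2.05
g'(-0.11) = -0.10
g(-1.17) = 3.67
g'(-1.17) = -10.70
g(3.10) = 49.15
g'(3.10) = 32.00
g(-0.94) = 1.48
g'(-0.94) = -8.40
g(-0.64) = -0.59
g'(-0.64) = -5.40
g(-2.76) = 33.33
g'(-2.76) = -26.60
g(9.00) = 412.00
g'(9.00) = 91.00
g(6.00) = 184.00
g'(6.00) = 61.00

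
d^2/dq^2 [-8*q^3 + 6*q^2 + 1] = 12 - 48*q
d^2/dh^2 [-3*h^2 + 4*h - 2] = -6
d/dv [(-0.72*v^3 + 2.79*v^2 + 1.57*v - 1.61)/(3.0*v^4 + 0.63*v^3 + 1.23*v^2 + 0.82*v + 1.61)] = (2.16*v^6 - 16.74*v^5 - 16.7733*v^4 + 16.161*v^3 - 0.0780000000000003*v^2 + 12.9444*v + 3.8479)/(9.0*v^8 + 3.78*v^7 + 7.7769*v^6 + 6.4698*v^5 + 12.2061*v^4 + 4.0458*v^3 + 4.633*v^2 + 2.6404*v + 2.5921)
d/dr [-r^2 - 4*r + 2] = -2*r - 4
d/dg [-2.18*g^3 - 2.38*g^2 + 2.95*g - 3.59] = -6.54*g^2 - 4.76*g + 2.95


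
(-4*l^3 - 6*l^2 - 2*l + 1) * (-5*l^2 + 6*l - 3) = 20*l^5 + 6*l^4 - 14*l^3 + l^2 + 12*l - 3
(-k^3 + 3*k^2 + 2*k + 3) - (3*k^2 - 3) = -k^3 + 2*k + 6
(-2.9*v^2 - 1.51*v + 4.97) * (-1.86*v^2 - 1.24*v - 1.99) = 5.394*v^4 + 6.4046*v^3 - 1.6008*v^2 - 3.1579*v - 9.8903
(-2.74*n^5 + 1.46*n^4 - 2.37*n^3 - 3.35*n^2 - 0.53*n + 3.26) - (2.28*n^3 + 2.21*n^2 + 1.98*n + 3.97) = -2.74*n^5 + 1.46*n^4 - 4.65*n^3 - 5.56*n^2 - 2.51*n - 0.71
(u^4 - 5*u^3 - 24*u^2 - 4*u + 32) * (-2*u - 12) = -2*u^5 - 2*u^4 + 108*u^3 + 296*u^2 - 16*u - 384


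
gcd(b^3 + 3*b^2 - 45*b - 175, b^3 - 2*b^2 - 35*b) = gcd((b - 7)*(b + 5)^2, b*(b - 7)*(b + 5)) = b^2 - 2*b - 35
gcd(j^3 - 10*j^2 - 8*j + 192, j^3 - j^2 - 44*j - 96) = j^2 - 4*j - 32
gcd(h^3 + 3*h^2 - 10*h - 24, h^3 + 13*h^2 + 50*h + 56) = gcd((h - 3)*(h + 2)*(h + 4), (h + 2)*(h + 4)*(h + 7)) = h^2 + 6*h + 8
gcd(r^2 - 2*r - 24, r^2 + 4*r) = r + 4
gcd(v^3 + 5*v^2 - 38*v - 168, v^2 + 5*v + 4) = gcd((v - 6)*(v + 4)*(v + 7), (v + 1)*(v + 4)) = v + 4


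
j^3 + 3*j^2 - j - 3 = (j - 1)*(j + 1)*(j + 3)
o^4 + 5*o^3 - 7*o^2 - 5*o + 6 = (o - 1)^2*(o + 1)*(o + 6)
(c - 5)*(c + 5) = c^2 - 25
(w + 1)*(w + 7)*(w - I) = w^3 + 8*w^2 - I*w^2 + 7*w - 8*I*w - 7*I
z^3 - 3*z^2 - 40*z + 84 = (z - 7)*(z - 2)*(z + 6)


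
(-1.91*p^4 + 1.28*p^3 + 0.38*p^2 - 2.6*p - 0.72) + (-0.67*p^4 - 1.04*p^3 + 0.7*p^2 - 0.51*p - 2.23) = -2.58*p^4 + 0.24*p^3 + 1.08*p^2 - 3.11*p - 2.95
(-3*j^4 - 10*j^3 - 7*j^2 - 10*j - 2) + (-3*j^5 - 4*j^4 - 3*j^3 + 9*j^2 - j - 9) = -3*j^5 - 7*j^4 - 13*j^3 + 2*j^2 - 11*j - 11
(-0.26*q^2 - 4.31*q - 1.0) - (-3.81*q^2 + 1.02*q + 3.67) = 3.55*q^2 - 5.33*q - 4.67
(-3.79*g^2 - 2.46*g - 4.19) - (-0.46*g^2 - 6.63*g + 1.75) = -3.33*g^2 + 4.17*g - 5.94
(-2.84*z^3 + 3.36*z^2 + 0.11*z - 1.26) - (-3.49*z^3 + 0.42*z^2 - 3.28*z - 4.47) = 0.65*z^3 + 2.94*z^2 + 3.39*z + 3.21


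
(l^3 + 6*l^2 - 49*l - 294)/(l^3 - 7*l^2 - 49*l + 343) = (l + 6)/(l - 7)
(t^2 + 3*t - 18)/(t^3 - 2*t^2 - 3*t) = (t + 6)/(t*(t + 1))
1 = 1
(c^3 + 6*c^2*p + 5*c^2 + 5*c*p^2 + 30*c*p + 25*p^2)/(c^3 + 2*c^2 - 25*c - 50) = (c^2 + 6*c*p + 5*p^2)/(c^2 - 3*c - 10)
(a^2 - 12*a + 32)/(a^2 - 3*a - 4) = (a - 8)/(a + 1)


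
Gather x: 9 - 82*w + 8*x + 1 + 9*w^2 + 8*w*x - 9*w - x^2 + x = 9*w^2 - 91*w - x^2 + x*(8*w + 9) + 10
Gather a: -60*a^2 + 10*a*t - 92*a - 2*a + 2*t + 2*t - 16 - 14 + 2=-60*a^2 + a*(10*t - 94) + 4*t - 28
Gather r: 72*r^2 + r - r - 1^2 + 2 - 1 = 72*r^2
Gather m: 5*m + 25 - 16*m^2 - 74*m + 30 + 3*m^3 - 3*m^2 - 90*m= 3*m^3 - 19*m^2 - 159*m + 55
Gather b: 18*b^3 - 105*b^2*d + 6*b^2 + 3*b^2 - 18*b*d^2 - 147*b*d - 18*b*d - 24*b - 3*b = 18*b^3 + b^2*(9 - 105*d) + b*(-18*d^2 - 165*d - 27)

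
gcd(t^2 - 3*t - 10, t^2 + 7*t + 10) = t + 2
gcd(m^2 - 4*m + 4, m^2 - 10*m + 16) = m - 2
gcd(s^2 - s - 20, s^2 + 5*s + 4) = s + 4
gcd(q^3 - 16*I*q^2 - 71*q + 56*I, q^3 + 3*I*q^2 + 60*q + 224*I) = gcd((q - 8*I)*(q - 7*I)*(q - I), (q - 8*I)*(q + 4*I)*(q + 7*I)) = q - 8*I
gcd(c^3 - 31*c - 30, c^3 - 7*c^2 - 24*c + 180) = c^2 - c - 30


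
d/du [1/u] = -1/u^2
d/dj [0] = 0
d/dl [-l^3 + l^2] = l*(2 - 3*l)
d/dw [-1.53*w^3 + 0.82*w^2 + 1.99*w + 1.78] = -4.59*w^2 + 1.64*w + 1.99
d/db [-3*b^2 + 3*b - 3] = 3 - 6*b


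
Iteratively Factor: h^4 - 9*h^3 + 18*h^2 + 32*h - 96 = (h - 4)*(h^3 - 5*h^2 - 2*h + 24) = (h - 4)*(h - 3)*(h^2 - 2*h - 8) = (h - 4)^2*(h - 3)*(h + 2)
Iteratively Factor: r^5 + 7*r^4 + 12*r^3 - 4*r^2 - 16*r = (r)*(r^4 + 7*r^3 + 12*r^2 - 4*r - 16) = r*(r + 2)*(r^3 + 5*r^2 + 2*r - 8) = r*(r - 1)*(r + 2)*(r^2 + 6*r + 8) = r*(r - 1)*(r + 2)*(r + 4)*(r + 2)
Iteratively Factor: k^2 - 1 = (k + 1)*(k - 1)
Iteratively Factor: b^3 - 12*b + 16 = (b - 2)*(b^2 + 2*b - 8) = (b - 2)*(b + 4)*(b - 2)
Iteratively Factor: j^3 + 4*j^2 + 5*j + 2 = (j + 2)*(j^2 + 2*j + 1) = (j + 1)*(j + 2)*(j + 1)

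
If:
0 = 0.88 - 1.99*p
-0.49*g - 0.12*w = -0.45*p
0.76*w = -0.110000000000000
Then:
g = 0.44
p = 0.44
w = -0.14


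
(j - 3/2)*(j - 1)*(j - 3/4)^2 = j^4 - 4*j^3 + 93*j^2/16 - 117*j/32 + 27/32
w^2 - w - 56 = (w - 8)*(w + 7)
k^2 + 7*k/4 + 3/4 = (k + 3/4)*(k + 1)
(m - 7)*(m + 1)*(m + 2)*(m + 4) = m^4 - 35*m^2 - 90*m - 56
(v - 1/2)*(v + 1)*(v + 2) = v^3 + 5*v^2/2 + v/2 - 1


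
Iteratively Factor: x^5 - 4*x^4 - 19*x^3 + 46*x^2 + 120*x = (x)*(x^4 - 4*x^3 - 19*x^2 + 46*x + 120) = x*(x + 3)*(x^3 - 7*x^2 + 2*x + 40) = x*(x - 4)*(x + 3)*(x^2 - 3*x - 10) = x*(x - 5)*(x - 4)*(x + 3)*(x + 2)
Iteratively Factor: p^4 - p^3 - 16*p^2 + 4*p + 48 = (p - 4)*(p^3 + 3*p^2 - 4*p - 12) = (p - 4)*(p + 3)*(p^2 - 4) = (p - 4)*(p + 2)*(p + 3)*(p - 2)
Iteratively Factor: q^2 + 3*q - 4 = (q - 1)*(q + 4)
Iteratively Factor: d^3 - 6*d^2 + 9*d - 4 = (d - 4)*(d^2 - 2*d + 1) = (d - 4)*(d - 1)*(d - 1)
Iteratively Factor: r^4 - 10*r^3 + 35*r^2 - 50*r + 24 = (r - 4)*(r^3 - 6*r^2 + 11*r - 6) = (r - 4)*(r - 1)*(r^2 - 5*r + 6) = (r - 4)*(r - 2)*(r - 1)*(r - 3)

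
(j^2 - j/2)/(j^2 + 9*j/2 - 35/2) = j*(2*j - 1)/(2*j^2 + 9*j - 35)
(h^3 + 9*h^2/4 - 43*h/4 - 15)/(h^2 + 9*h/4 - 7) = (4*h^2 - 7*h - 15)/(4*h - 7)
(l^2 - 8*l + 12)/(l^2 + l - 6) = (l - 6)/(l + 3)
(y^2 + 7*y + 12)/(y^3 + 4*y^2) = (y + 3)/y^2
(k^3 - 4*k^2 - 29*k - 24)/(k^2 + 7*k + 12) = (k^2 - 7*k - 8)/(k + 4)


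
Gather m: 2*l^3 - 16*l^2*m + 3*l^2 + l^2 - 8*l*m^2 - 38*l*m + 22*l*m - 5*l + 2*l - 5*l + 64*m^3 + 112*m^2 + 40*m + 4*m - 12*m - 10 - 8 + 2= 2*l^3 + 4*l^2 - 8*l + 64*m^3 + m^2*(112 - 8*l) + m*(-16*l^2 - 16*l + 32) - 16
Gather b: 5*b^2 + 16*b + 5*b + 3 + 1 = 5*b^2 + 21*b + 4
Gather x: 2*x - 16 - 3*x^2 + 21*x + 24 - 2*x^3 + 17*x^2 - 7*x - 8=-2*x^3 + 14*x^2 + 16*x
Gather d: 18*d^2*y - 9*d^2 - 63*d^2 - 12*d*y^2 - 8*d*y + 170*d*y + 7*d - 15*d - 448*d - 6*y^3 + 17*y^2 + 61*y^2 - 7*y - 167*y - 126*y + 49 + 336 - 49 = d^2*(18*y - 72) + d*(-12*y^2 + 162*y - 456) - 6*y^3 + 78*y^2 - 300*y + 336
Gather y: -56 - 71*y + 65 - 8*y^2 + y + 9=-8*y^2 - 70*y + 18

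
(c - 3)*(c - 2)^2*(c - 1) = c^4 - 8*c^3 + 23*c^2 - 28*c + 12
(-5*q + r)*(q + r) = -5*q^2 - 4*q*r + r^2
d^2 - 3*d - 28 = (d - 7)*(d + 4)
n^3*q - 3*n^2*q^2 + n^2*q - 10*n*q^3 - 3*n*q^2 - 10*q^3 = (n - 5*q)*(n + 2*q)*(n*q + q)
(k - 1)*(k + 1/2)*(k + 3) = k^3 + 5*k^2/2 - 2*k - 3/2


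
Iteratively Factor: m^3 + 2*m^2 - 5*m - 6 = (m + 3)*(m^2 - m - 2) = (m - 2)*(m + 3)*(m + 1)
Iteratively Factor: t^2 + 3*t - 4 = (t + 4)*(t - 1)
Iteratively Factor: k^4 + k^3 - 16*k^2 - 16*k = (k + 1)*(k^3 - 16*k) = (k + 1)*(k + 4)*(k^2 - 4*k) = (k - 4)*(k + 1)*(k + 4)*(k)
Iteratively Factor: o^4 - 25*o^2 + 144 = (o - 3)*(o^3 + 3*o^2 - 16*o - 48) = (o - 3)*(o + 4)*(o^2 - o - 12) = (o - 3)*(o + 3)*(o + 4)*(o - 4)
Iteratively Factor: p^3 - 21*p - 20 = (p + 1)*(p^2 - p - 20) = (p - 5)*(p + 1)*(p + 4)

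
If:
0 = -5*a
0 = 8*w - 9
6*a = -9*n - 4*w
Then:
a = 0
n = -1/2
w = 9/8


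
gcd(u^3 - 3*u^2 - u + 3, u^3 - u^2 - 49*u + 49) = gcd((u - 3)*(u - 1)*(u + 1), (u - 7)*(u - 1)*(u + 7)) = u - 1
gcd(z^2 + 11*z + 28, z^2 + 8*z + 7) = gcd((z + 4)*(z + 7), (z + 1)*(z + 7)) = z + 7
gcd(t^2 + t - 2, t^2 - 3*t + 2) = t - 1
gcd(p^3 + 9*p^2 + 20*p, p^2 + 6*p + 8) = p + 4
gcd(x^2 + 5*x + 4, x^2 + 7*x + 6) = x + 1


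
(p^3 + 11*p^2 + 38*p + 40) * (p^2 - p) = p^5 + 10*p^4 + 27*p^3 + 2*p^2 - 40*p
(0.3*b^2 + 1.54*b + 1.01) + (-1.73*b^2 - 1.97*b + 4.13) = -1.43*b^2 - 0.43*b + 5.14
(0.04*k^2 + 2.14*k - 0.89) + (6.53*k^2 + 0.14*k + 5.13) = 6.57*k^2 + 2.28*k + 4.24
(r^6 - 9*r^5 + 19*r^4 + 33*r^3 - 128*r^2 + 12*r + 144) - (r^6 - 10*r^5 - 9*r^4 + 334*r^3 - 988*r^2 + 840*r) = r^5 + 28*r^4 - 301*r^3 + 860*r^2 - 828*r + 144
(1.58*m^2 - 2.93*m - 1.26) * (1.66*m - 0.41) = 2.6228*m^3 - 5.5116*m^2 - 0.8903*m + 0.5166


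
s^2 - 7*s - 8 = (s - 8)*(s + 1)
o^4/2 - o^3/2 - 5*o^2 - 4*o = o*(o/2 + 1)*(o - 4)*(o + 1)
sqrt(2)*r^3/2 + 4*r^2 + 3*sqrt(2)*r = r*(r + 3*sqrt(2))*(sqrt(2)*r/2 + 1)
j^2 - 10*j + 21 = (j - 7)*(j - 3)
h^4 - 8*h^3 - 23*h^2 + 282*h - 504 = (h - 7)*(h - 4)*(h - 3)*(h + 6)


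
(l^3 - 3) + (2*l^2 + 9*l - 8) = l^3 + 2*l^2 + 9*l - 11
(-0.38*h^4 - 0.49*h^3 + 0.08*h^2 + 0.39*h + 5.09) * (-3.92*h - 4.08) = 1.4896*h^5 + 3.4712*h^4 + 1.6856*h^3 - 1.8552*h^2 - 21.544*h - 20.7672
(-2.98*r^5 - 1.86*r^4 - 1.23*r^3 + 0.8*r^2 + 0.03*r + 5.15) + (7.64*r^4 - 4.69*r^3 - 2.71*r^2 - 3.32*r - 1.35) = -2.98*r^5 + 5.78*r^4 - 5.92*r^3 - 1.91*r^2 - 3.29*r + 3.8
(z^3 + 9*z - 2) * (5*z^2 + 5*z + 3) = 5*z^5 + 5*z^4 + 48*z^3 + 35*z^2 + 17*z - 6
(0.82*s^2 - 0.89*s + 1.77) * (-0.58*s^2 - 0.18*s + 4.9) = -0.4756*s^4 + 0.3686*s^3 + 3.1516*s^2 - 4.6796*s + 8.673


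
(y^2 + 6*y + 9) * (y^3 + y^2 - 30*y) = y^5 + 7*y^4 - 15*y^3 - 171*y^2 - 270*y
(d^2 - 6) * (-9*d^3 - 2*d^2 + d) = -9*d^5 - 2*d^4 + 55*d^3 + 12*d^2 - 6*d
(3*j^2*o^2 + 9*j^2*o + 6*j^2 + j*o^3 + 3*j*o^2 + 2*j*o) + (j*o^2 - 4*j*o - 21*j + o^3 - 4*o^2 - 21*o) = 3*j^2*o^2 + 9*j^2*o + 6*j^2 + j*o^3 + 4*j*o^2 - 2*j*o - 21*j + o^3 - 4*o^2 - 21*o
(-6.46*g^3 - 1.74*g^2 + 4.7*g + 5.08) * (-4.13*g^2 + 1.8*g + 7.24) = 26.6798*g^5 - 4.4418*g^4 - 69.3134*g^3 - 25.118*g^2 + 43.172*g + 36.7792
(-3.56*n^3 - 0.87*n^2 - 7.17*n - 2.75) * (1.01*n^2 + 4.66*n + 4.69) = -3.5956*n^5 - 17.4683*n^4 - 27.9923*n^3 - 40.27*n^2 - 46.4423*n - 12.8975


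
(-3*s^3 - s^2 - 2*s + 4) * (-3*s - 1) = 9*s^4 + 6*s^3 + 7*s^2 - 10*s - 4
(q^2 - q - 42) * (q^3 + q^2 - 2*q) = q^5 - 45*q^3 - 40*q^2 + 84*q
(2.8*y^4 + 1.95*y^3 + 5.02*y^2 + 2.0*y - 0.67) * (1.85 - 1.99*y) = -5.572*y^5 + 1.2995*y^4 - 6.3823*y^3 + 5.307*y^2 + 5.0333*y - 1.2395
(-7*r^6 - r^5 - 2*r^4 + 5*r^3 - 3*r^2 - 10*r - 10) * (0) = 0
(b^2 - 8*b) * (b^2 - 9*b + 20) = b^4 - 17*b^3 + 92*b^2 - 160*b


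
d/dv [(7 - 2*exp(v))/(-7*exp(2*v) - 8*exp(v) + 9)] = (-14*exp(2*v) + 98*exp(v) + 38)*exp(v)/(49*exp(4*v) + 112*exp(3*v) - 62*exp(2*v) - 144*exp(v) + 81)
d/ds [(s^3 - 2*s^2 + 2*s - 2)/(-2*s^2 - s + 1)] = s*(-2*s^3 - 2*s^2 + 9*s - 12)/(4*s^4 + 4*s^3 - 3*s^2 - 2*s + 1)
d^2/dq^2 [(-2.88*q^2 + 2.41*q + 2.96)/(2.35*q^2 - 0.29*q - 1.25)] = (22.69301*q^3 + 47.3196*q^2 + 30.37281*q + 7.140622)/(12.977875*q^6 - 4.804575*q^5 - 20.11647*q^4 + 5.086861*q^3 + 10.70025*q^2 - 1.359375*q - 1.953125)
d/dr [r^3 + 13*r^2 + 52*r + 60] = 3*r^2 + 26*r + 52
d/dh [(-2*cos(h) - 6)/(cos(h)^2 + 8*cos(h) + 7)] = 2*(sin(h)^2 - 6*cos(h) - 18)*sin(h)/(cos(h)^2 + 8*cos(h) + 7)^2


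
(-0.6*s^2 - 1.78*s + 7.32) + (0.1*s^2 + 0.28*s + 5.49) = -0.5*s^2 - 1.5*s + 12.81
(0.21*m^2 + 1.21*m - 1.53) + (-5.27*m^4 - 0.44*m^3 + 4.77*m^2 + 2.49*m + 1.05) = -5.27*m^4 - 0.44*m^3 + 4.98*m^2 + 3.7*m - 0.48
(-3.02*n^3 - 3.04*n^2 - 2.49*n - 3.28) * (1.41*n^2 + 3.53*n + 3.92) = -4.2582*n^5 - 14.947*n^4 - 26.0805*n^3 - 25.3313*n^2 - 21.3392*n - 12.8576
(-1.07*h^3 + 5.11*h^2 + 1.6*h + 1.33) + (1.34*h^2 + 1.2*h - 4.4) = -1.07*h^3 + 6.45*h^2 + 2.8*h - 3.07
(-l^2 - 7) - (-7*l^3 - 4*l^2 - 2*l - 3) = 7*l^3 + 3*l^2 + 2*l - 4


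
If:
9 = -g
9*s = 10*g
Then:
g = -9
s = -10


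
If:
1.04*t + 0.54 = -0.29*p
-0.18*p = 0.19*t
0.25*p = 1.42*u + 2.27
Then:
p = 0.78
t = -0.74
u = -1.46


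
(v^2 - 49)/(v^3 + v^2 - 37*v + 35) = (v - 7)/(v^2 - 6*v + 5)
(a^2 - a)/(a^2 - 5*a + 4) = a/(a - 4)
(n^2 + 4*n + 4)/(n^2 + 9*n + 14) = (n + 2)/(n + 7)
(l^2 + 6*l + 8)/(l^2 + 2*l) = (l + 4)/l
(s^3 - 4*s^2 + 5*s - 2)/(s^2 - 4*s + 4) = (s^2 - 2*s + 1)/(s - 2)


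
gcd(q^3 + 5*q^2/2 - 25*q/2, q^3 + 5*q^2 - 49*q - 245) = q + 5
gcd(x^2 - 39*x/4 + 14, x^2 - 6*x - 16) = x - 8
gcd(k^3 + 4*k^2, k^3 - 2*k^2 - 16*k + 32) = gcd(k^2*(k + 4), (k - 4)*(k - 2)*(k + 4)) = k + 4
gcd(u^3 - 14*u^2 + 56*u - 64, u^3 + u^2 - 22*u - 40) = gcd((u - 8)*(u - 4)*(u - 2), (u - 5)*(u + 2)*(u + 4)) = 1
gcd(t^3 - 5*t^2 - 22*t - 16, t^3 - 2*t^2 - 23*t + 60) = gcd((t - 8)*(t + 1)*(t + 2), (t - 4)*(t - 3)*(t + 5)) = 1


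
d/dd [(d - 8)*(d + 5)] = 2*d - 3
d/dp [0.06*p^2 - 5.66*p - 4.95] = 0.12*p - 5.66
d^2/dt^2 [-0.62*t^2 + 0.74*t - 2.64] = -1.24000000000000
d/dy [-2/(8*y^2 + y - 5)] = 2*(16*y + 1)/(8*y^2 + y - 5)^2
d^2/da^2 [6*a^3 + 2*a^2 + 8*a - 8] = 36*a + 4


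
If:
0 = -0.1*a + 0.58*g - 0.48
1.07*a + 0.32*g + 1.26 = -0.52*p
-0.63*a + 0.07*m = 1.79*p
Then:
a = -0.462151394422311*p - 1.35519460619062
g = 0.593931964449893 - 0.0796812749003984*p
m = 21.4120660216278*p - 12.1967514557156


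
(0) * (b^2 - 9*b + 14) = 0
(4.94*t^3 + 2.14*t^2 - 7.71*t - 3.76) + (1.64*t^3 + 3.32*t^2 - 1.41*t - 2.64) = 6.58*t^3 + 5.46*t^2 - 9.12*t - 6.4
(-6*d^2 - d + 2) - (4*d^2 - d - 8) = 10 - 10*d^2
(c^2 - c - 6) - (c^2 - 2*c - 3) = c - 3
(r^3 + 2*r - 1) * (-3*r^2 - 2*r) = -3*r^5 - 2*r^4 - 6*r^3 - r^2 + 2*r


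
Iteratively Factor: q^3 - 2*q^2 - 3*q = (q + 1)*(q^2 - 3*q) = q*(q + 1)*(q - 3)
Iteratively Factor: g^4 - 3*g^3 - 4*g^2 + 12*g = (g - 3)*(g^3 - 4*g) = g*(g - 3)*(g^2 - 4) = g*(g - 3)*(g - 2)*(g + 2)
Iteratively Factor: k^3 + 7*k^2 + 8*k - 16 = (k - 1)*(k^2 + 8*k + 16) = (k - 1)*(k + 4)*(k + 4)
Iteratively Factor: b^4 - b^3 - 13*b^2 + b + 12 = (b - 1)*(b^3 - 13*b - 12) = (b - 4)*(b - 1)*(b^2 + 4*b + 3) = (b - 4)*(b - 1)*(b + 1)*(b + 3)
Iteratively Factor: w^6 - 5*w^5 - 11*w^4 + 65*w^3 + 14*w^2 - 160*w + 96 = (w - 1)*(w^5 - 4*w^4 - 15*w^3 + 50*w^2 + 64*w - 96) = (w - 1)*(w + 3)*(w^4 - 7*w^3 + 6*w^2 + 32*w - 32) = (w - 4)*(w - 1)*(w + 3)*(w^3 - 3*w^2 - 6*w + 8) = (w - 4)*(w - 1)^2*(w + 3)*(w^2 - 2*w - 8) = (w - 4)*(w - 1)^2*(w + 2)*(w + 3)*(w - 4)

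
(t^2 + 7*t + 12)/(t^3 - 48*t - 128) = (t + 3)/(t^2 - 4*t - 32)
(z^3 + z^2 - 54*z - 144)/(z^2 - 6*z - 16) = (z^2 + 9*z + 18)/(z + 2)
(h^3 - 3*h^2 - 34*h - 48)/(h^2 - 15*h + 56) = (h^2 + 5*h + 6)/(h - 7)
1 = 1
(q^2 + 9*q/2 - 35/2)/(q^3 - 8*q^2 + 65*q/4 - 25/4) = 2*(q + 7)/(2*q^2 - 11*q + 5)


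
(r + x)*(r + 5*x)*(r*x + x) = r^3*x + 6*r^2*x^2 + r^2*x + 5*r*x^3 + 6*r*x^2 + 5*x^3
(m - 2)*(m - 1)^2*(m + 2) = m^4 - 2*m^3 - 3*m^2 + 8*m - 4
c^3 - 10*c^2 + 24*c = c*(c - 6)*(c - 4)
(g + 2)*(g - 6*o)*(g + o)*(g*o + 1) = g^4*o - 5*g^3*o^2 + 2*g^3*o + g^3 - 6*g^2*o^3 - 10*g^2*o^2 - 5*g^2*o + 2*g^2 - 12*g*o^3 - 6*g*o^2 - 10*g*o - 12*o^2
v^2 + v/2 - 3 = (v - 3/2)*(v + 2)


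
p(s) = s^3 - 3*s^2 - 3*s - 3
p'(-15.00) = 762.00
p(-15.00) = -4008.00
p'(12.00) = 357.00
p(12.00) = 1257.00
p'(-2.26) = 25.88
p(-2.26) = -23.09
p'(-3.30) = 49.47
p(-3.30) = -61.71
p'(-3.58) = 56.93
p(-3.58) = -76.59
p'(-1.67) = 15.39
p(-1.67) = -11.01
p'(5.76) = 61.97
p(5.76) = 71.29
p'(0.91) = -5.98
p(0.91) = -7.46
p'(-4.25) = 76.69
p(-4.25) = -121.20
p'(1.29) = -5.75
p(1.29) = -9.72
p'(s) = 3*s^2 - 6*s - 3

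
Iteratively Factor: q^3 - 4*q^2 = (q)*(q^2 - 4*q) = q*(q - 4)*(q)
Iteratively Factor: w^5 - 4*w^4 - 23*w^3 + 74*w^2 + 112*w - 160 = (w - 4)*(w^4 - 23*w^2 - 18*w + 40) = (w - 4)*(w + 4)*(w^3 - 4*w^2 - 7*w + 10) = (w - 4)*(w + 2)*(w + 4)*(w^2 - 6*w + 5) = (w - 4)*(w - 1)*(w + 2)*(w + 4)*(w - 5)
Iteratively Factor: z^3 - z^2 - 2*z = (z - 2)*(z^2 + z) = (z - 2)*(z + 1)*(z)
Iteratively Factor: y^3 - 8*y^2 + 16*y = (y)*(y^2 - 8*y + 16) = y*(y - 4)*(y - 4)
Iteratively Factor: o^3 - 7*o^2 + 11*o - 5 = (o - 5)*(o^2 - 2*o + 1) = (o - 5)*(o - 1)*(o - 1)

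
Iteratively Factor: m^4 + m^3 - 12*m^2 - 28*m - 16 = (m - 4)*(m^3 + 5*m^2 + 8*m + 4) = (m - 4)*(m + 2)*(m^2 + 3*m + 2) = (m - 4)*(m + 1)*(m + 2)*(m + 2)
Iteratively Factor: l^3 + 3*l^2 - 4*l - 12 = (l - 2)*(l^2 + 5*l + 6) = (l - 2)*(l + 2)*(l + 3)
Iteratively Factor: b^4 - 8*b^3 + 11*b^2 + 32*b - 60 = (b - 5)*(b^3 - 3*b^2 - 4*b + 12) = (b - 5)*(b - 2)*(b^2 - b - 6) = (b - 5)*(b - 3)*(b - 2)*(b + 2)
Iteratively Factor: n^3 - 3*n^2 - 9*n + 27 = (n + 3)*(n^2 - 6*n + 9) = (n - 3)*(n + 3)*(n - 3)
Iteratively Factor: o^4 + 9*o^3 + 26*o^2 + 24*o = (o + 3)*(o^3 + 6*o^2 + 8*o) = o*(o + 3)*(o^2 + 6*o + 8) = o*(o + 2)*(o + 3)*(o + 4)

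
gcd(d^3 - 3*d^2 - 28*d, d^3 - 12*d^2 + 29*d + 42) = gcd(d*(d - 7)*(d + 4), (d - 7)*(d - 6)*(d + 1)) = d - 7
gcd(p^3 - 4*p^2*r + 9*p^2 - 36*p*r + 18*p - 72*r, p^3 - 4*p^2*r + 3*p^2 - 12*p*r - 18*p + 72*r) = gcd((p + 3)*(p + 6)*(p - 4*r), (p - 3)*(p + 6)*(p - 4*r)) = p^2 - 4*p*r + 6*p - 24*r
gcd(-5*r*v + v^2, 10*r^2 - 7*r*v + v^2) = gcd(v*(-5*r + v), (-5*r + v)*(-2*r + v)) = 5*r - v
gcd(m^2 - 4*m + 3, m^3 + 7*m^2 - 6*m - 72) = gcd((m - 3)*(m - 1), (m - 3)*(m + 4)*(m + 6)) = m - 3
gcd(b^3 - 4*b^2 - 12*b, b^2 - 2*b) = b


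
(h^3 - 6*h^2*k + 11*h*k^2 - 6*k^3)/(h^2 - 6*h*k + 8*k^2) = (h^2 - 4*h*k + 3*k^2)/(h - 4*k)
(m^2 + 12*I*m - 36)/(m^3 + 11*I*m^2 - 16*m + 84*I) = (m + 6*I)/(m^2 + 5*I*m + 14)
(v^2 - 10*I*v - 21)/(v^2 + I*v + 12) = (v - 7*I)/(v + 4*I)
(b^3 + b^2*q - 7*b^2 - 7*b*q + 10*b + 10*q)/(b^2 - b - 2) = (b^2 + b*q - 5*b - 5*q)/(b + 1)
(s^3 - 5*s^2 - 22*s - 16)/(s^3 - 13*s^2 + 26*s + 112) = (s + 1)/(s - 7)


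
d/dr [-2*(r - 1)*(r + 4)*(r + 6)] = -6*r^2 - 36*r - 28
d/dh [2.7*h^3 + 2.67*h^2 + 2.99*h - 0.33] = 8.1*h^2 + 5.34*h + 2.99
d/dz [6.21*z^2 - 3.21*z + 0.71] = 12.42*z - 3.21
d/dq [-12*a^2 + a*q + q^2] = a + 2*q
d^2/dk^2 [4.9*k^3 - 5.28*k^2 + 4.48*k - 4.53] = 29.4*k - 10.56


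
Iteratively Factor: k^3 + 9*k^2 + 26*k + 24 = (k + 3)*(k^2 + 6*k + 8) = (k + 3)*(k + 4)*(k + 2)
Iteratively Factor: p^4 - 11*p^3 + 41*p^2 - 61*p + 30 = (p - 2)*(p^3 - 9*p^2 + 23*p - 15) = (p - 3)*(p - 2)*(p^2 - 6*p + 5) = (p - 5)*(p - 3)*(p - 2)*(p - 1)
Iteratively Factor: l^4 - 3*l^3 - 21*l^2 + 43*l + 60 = (l + 4)*(l^3 - 7*l^2 + 7*l + 15) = (l + 1)*(l + 4)*(l^2 - 8*l + 15) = (l - 5)*(l + 1)*(l + 4)*(l - 3)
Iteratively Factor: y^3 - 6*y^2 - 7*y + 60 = (y - 4)*(y^2 - 2*y - 15) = (y - 4)*(y + 3)*(y - 5)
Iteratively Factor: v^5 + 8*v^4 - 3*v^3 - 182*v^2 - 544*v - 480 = (v + 2)*(v^4 + 6*v^3 - 15*v^2 - 152*v - 240) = (v + 2)*(v + 4)*(v^3 + 2*v^2 - 23*v - 60) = (v + 2)*(v + 4)^2*(v^2 - 2*v - 15) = (v - 5)*(v + 2)*(v + 4)^2*(v + 3)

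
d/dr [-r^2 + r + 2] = 1 - 2*r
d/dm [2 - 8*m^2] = -16*m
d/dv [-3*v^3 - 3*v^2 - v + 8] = -9*v^2 - 6*v - 1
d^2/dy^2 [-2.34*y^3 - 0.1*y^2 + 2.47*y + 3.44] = -14.04*y - 0.2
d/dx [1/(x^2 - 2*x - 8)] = 2*(1 - x)/(-x^2 + 2*x + 8)^2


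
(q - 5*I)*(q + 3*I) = q^2 - 2*I*q + 15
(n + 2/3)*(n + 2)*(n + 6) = n^3 + 26*n^2/3 + 52*n/3 + 8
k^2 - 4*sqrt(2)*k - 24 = (k - 6*sqrt(2))*(k + 2*sqrt(2))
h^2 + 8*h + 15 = (h + 3)*(h + 5)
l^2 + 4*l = l*(l + 4)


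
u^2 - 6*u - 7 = (u - 7)*(u + 1)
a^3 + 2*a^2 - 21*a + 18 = (a - 3)*(a - 1)*(a + 6)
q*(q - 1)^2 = q^3 - 2*q^2 + q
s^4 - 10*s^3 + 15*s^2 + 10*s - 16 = (s - 8)*(s - 2)*(s - 1)*(s + 1)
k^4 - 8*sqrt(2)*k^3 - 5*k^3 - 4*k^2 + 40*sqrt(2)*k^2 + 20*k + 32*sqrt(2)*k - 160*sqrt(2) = (k - 5)*(k - 2)*(k + 2)*(k - 8*sqrt(2))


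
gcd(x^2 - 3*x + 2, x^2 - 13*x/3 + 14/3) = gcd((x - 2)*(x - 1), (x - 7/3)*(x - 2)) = x - 2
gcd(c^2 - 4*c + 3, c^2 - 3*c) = c - 3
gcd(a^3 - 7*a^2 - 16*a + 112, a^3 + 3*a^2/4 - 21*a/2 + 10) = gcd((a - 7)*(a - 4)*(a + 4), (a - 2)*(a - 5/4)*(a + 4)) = a + 4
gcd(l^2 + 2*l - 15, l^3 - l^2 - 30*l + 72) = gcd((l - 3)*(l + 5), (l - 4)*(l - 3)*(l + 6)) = l - 3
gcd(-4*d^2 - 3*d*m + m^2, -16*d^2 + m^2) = 4*d - m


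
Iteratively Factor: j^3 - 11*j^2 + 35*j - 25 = (j - 1)*(j^2 - 10*j + 25) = (j - 5)*(j - 1)*(j - 5)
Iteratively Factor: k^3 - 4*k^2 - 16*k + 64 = (k + 4)*(k^2 - 8*k + 16) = (k - 4)*(k + 4)*(k - 4)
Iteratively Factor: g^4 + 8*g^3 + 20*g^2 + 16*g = (g)*(g^3 + 8*g^2 + 20*g + 16) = g*(g + 4)*(g^2 + 4*g + 4) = g*(g + 2)*(g + 4)*(g + 2)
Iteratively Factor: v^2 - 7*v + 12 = (v - 4)*(v - 3)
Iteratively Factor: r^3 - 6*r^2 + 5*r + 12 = (r - 4)*(r^2 - 2*r - 3) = (r - 4)*(r - 3)*(r + 1)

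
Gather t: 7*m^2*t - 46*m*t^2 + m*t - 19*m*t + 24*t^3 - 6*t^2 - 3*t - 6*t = 24*t^3 + t^2*(-46*m - 6) + t*(7*m^2 - 18*m - 9)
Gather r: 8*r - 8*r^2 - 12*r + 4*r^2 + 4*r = -4*r^2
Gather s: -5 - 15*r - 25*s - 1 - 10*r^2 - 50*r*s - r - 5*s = -10*r^2 - 16*r + s*(-50*r - 30) - 6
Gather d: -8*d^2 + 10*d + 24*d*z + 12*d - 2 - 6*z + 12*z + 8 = -8*d^2 + d*(24*z + 22) + 6*z + 6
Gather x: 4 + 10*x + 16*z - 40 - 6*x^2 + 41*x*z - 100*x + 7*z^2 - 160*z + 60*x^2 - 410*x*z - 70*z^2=54*x^2 + x*(-369*z - 90) - 63*z^2 - 144*z - 36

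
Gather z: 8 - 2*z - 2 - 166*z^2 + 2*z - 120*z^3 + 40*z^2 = -120*z^3 - 126*z^2 + 6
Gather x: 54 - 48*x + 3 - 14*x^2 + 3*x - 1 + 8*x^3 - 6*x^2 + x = 8*x^3 - 20*x^2 - 44*x + 56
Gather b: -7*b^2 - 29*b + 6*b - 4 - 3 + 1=-7*b^2 - 23*b - 6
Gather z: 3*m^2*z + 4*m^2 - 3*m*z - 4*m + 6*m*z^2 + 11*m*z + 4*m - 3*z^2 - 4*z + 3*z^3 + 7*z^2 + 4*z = 4*m^2 + 3*z^3 + z^2*(6*m + 4) + z*(3*m^2 + 8*m)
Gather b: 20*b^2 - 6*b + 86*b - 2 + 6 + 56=20*b^2 + 80*b + 60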